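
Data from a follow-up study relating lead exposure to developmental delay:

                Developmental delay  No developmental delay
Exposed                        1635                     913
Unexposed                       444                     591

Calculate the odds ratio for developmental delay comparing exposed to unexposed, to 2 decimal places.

Cells: a = 1635, b = 913, c = 444, d = 591.
OR = (a·d)/(b·c) = (1635 × 591) / (913 × 444) = 966285 / 405372 = 2.38370
The odds of developmental delay are about 2.38 times as high in the exposed group.

2.38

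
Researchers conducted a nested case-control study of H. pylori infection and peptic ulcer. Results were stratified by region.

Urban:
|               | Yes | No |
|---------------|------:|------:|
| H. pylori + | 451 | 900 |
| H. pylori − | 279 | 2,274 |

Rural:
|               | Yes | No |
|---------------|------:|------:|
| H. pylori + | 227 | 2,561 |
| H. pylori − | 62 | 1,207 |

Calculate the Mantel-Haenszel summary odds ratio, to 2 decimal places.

3.19

OR_MH = Σ(aᵢdᵢ/nᵢ) / Σ(bᵢcᵢ/nᵢ), where nᵢ is the stratum total.
Stratum 1 (Urban): n = 3904; a·d/n = 451·2274/3904 = 262.6983; b·c/n = 900·279/3904 = 64.3186
Stratum 2 (Rural): n = 4057; a·d/n = 227·1207/4057 = 67.5349; b·c/n = 2561·62/4057 = 39.1378
OR_MH = (262.6983 + 67.5349) / (64.3186 + 39.1378) = 330.2331 / 103.4564 = 3.19200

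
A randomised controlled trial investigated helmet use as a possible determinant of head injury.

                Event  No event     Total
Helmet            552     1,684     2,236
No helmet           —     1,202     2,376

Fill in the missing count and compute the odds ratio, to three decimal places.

0.336

The missing cell is in the unexposed row: 2376 − 1202 = 1174.
So a = 552, b = 1684, c = 1174, d = 1202.
OR = (a·d)/(b·c) = (552 × 1202) / (1684 × 1174) = 663504 / 1977016 = 0.33561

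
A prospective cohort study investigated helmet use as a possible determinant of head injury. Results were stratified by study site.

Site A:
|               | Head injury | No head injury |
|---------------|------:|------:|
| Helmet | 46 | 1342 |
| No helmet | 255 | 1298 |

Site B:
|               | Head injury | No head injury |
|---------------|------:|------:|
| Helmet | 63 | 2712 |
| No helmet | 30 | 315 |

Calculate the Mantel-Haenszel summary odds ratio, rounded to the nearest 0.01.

0.19

OR_MH = Σ(aᵢdᵢ/nᵢ) / Σ(bᵢcᵢ/nᵢ), where nᵢ is the stratum total.
Stratum 1 (Site A): n = 2941; a·d/n = 46·1298/2941 = 20.3019; b·c/n = 1342·255/2941 = 116.3584
Stratum 2 (Site B): n = 3120; a·d/n = 63·315/3120 = 6.3606; b·c/n = 2712·30/3120 = 26.0769
OR_MH = (20.3019 + 6.3606) / (116.3584 + 26.0769) = 26.6625 / 142.4353 = 0.18719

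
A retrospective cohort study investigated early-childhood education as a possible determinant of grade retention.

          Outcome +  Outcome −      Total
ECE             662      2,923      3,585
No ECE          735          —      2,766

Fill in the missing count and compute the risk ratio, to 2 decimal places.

The missing cell is in the unexposed row: 2766 − 735 = 2031.
So a = 662, b = 2923, c = 735, d = 2031.
RR = [a/(a+b)] / [c/(c+d)] = (662/3585) / (735/2766) = 0.18466/0.26573 = 0.69492

0.69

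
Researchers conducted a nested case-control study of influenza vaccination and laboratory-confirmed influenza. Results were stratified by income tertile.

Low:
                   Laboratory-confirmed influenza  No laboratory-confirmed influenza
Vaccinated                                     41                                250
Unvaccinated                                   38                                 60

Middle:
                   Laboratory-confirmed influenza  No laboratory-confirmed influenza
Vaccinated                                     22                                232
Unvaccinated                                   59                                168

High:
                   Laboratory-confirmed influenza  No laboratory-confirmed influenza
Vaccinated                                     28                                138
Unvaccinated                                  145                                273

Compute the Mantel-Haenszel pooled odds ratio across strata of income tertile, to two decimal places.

OR_MH = Σ(aᵢdᵢ/nᵢ) / Σ(bᵢcᵢ/nᵢ), where nᵢ is the stratum total.
Stratum 1 (Low): n = 389; a·d/n = 41·60/389 = 6.3239; b·c/n = 250·38/389 = 24.4216
Stratum 2 (Middle): n = 481; a·d/n = 22·168/481 = 7.6840; b·c/n = 232·59/481 = 28.4574
Stratum 3 (High): n = 584; a·d/n = 28·273/584 = 13.0890; b·c/n = 138·145/584 = 34.2637
OR_MH = (6.3239 + 7.6840 + 13.0890) / (24.4216 + 28.4574 + 34.2637) = 27.0969 / 87.1427 = 0.31095

0.31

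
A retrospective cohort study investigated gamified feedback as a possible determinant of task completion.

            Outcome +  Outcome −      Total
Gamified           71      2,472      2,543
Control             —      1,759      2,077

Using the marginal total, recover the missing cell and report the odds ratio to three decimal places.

The missing cell is in the unexposed row: 2077 − 1759 = 318.
So a = 71, b = 2472, c = 318, d = 1759.
OR = (a·d)/(b·c) = (71 × 1759) / (2472 × 318) = 124889 / 786096 = 0.15887

0.159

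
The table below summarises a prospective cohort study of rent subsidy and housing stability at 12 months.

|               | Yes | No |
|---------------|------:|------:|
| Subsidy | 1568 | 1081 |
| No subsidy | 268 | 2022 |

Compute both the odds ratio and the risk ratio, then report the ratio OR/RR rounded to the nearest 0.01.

Cells: a = 1568, b = 1081, c = 268, d = 2022.
OR = (1568·2022)/(1081·268) = 3170496/289708 = 10.94376
Risk in exposed = 1568/2649 = 0.59192; risk in unexposed = 268/2290 = 0.11703; RR = 5.05784
OR/RR = 10.94376 / 5.05784 = 2.16372
The outcome is not rare, so the OR lies further from 1 than the RR.

2.16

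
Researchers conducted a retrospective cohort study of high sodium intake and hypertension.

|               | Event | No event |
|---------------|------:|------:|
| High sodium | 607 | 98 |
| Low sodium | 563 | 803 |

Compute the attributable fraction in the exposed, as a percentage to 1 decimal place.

52.1

Cells: a = 607, b = 98, c = 563, d = 803.
Risk in exposed = 607/705 = 0.86099; risk in unexposed = 563/1366 = 0.41215.
RR = 0.86099/0.41215 = 2.08902
AR% = (RR − 1)/RR × 100 = (2.08902 − 1)/2.08902 × 100 = 52.1306%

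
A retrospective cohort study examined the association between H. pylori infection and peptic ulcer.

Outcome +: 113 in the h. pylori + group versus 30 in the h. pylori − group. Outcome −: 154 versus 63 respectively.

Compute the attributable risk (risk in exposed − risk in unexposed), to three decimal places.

0.101

From the description: a = 113, b = 154, c = 30, d = 63.
Risk in exposed = 113/267 = 0.423221; risk in unexposed = 30/93 = 0.322581.
Risk difference = 0.423221 − 0.322581 = 0.100640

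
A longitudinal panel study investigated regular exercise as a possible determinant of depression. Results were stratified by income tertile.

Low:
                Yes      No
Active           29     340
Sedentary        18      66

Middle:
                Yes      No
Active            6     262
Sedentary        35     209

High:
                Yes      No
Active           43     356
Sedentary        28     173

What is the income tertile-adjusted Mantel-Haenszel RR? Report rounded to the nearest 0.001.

0.439

RR_MH = Σ(aᵢ·n₀ᵢ/nᵢ) / Σ(cᵢ·n₁ᵢ/nᵢ), with n₁ᵢ = aᵢ+bᵢ (exposed), n₀ᵢ = cᵢ+dᵢ (unexposed), nᵢ = n₁ᵢ+n₀ᵢ.
Stratum 1 (Low): n₁ = 369, n₀ = 84, n = 453; a·n₀/n = 29·84/453 = 5.3775; c·n₁/n = 18·369/453 = 14.6623
Stratum 2 (Middle): n₁ = 268, n₀ = 244, n = 512; a·n₀/n = 6·244/512 = 2.8594; c·n₁/n = 35·268/512 = 18.3203
Stratum 3 (High): n₁ = 399, n₀ = 201, n = 600; a·n₀/n = 43·201/600 = 14.4050; c·n₁/n = 28·399/600 = 18.6200
RR_MH = (5.3775 + 2.8594 + 14.4050) / (14.6623 + 18.3203 + 18.6200) = 22.6419 / 51.6026 = 0.43877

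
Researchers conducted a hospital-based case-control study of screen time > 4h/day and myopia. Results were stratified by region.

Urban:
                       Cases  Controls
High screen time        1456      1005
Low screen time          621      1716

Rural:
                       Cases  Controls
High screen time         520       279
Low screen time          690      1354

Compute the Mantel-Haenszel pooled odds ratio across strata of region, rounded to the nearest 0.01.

3.88

OR_MH = Σ(aᵢdᵢ/nᵢ) / Σ(bᵢcᵢ/nᵢ), where nᵢ is the stratum total.
Stratum 1 (Urban): n = 4798; a·d/n = 1456·1716/4798 = 520.7370; b·c/n = 1005·621/4798 = 130.0761
Stratum 2 (Rural): n = 2843; a·d/n = 520·1354/2843 = 247.6539; b·c/n = 279·690/2843 = 67.7137
OR_MH = (520.7370 + 247.6539) / (130.0761 + 67.7137) = 768.3909 / 197.7898 = 3.88489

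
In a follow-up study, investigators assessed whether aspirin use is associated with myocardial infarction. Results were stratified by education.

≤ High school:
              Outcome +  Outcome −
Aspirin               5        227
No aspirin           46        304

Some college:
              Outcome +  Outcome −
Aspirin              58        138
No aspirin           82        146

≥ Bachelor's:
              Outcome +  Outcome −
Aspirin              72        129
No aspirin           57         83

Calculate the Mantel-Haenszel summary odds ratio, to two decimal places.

0.61

OR_MH = Σ(aᵢdᵢ/nᵢ) / Σ(bᵢcᵢ/nᵢ), where nᵢ is the stratum total.
Stratum 1 (≤ High school): n = 582; a·d/n = 5·304/582 = 2.6117; b·c/n = 227·46/582 = 17.9416
Stratum 2 (Some college): n = 424; a·d/n = 58·146/424 = 19.9717; b·c/n = 138·82/424 = 26.6887
Stratum 3 (≥ Bachelor's): n = 341; a·d/n = 72·83/341 = 17.5249; b·c/n = 129·57/341 = 21.5630
OR_MH = (2.6117 + 19.9717 + 17.5249) / (17.9416 + 26.6887 + 21.5630) = 40.1083 / 66.1933 = 0.60593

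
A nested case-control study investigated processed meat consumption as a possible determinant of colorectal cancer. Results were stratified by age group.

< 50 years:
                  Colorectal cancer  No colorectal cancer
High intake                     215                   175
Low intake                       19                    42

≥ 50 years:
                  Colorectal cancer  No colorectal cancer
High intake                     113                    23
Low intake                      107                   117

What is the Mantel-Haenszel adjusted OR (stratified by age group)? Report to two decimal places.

3.99

OR_MH = Σ(aᵢdᵢ/nᵢ) / Σ(bᵢcᵢ/nᵢ), where nᵢ is the stratum total.
Stratum 1 (< 50 years): n = 451; a·d/n = 215·42/451 = 20.0222; b·c/n = 175·19/451 = 7.3725
Stratum 2 (≥ 50 years): n = 360; a·d/n = 113·117/360 = 36.7250; b·c/n = 23·107/360 = 6.8361
OR_MH = (20.0222 + 36.7250) / (7.3725 + 6.8361) = 56.7472 / 14.2086 = 3.99386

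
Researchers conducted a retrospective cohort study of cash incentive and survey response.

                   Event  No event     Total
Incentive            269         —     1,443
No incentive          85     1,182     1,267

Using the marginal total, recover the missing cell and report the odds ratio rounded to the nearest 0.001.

3.186

The missing cell is in the exposed row: 1443 − 269 = 1174.
So a = 269, b = 1174, c = 85, d = 1182.
OR = (a·d)/(b·c) = (269 × 1182) / (1174 × 85) = 317958 / 99790 = 3.18627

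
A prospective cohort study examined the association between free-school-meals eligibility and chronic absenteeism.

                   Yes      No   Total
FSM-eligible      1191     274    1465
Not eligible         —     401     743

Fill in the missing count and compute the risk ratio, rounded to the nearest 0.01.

The missing cell is in the unexposed row: 743 − 401 = 342.
So a = 1191, b = 274, c = 342, d = 401.
RR = [a/(a+b)] / [c/(c+d)] = (1191/1465) / (342/743) = 0.81297/0.46030 = 1.76619

1.77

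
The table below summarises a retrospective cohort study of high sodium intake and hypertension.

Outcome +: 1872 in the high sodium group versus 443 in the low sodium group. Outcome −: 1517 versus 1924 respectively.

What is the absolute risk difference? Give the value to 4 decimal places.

From the description: a = 1872, b = 1517, c = 443, d = 1924.
Risk in exposed = 1872/3389 = 0.552375; risk in unexposed = 443/2367 = 0.187157.
Risk difference = 0.552375 − 0.187157 = 0.365219

0.3652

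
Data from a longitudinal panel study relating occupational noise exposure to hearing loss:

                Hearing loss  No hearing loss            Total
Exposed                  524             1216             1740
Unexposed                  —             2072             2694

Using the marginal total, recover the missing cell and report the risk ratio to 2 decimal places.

1.30

The missing cell is in the unexposed row: 2694 − 2072 = 622.
So a = 524, b = 1216, c = 622, d = 2072.
RR = [a/(a+b)] / [c/(c+d)] = (524/1740) / (622/2694) = 0.30115/0.23088 = 1.30434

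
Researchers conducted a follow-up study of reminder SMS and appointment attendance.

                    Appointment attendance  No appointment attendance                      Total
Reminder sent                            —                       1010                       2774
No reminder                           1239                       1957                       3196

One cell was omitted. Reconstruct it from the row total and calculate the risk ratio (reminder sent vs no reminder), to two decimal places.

The missing cell is in the exposed row: 2774 − 1010 = 1764.
So a = 1764, b = 1010, c = 1239, d = 1957.
RR = [a/(a+b)] / [c/(c+d)] = (1764/2774) / (1239/3196) = 0.63590/0.38767 = 1.64032

1.64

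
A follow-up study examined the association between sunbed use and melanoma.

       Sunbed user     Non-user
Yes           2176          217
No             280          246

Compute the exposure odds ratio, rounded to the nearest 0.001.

8.810

Reading the table with exposure as columns: a = 2176 (Sunbed user, case), b = 280 (Sunbed user, non-case), c = 217 (Non-user, case), d = 246.
OR = (a·d)/(b·c) = (2176 × 246) / (280 × 217) = 535296 / 60760 = 8.81001
The odds of melanoma are about 8.81 times as high in the sunbed user group.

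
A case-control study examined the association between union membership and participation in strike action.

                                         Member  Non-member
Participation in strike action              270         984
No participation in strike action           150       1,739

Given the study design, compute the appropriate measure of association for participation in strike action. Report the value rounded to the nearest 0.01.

Reading the table with exposure as columns: a = 270 (Member, case), b = 150 (Member, non-case), c = 984 (Non-member, case), d = 1739.
This is a case-control study: participants were sampled on outcome status, so risks in the source population cannot be estimated directly — relative risk is not valid here. The odds ratio is the appropriate measure.
OR = (a·d)/(b·c) = (270 × 1739) / (150 × 984) = 469530 / 147600 = 3.18110

3.18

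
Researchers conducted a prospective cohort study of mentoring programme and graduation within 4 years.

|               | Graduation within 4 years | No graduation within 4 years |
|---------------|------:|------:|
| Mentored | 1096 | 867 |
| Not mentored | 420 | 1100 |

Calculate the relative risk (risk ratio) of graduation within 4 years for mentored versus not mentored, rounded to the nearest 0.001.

Cells: a = 1096, b = 867, c = 420, d = 1100.
Risk in exposed = 1096/1963 = 0.55833; risk in unexposed = 420/1520 = 0.27632.
RR = 0.55833 / 0.27632 = 2.02062
The risk among the exposed is 2.02 times that among the unexposed.

2.021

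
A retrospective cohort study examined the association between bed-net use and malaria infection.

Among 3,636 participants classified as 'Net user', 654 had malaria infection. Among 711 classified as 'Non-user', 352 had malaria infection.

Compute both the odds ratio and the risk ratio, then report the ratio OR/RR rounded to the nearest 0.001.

From the description: a = 654, b = 2982, c = 352, d = 359.
OR = (654·359)/(2982·352) = 234786/1049664 = 0.22368
Risk in exposed = 654/3636 = 0.17987; risk in unexposed = 352/711 = 0.49508; RR = 0.36331
OR/RR = 0.22368 / 0.36331 = 0.61566
The outcome is not rare, so the OR lies further from 1 than the RR.

0.616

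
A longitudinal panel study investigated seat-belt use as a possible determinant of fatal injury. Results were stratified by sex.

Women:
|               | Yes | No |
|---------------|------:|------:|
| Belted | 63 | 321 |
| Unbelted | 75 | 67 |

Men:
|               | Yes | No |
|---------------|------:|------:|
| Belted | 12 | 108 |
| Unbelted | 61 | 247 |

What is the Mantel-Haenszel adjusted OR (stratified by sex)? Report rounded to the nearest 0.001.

OR_MH = Σ(aᵢdᵢ/nᵢ) / Σ(bᵢcᵢ/nᵢ), where nᵢ is the stratum total.
Stratum 1 (Women): n = 526; a·d/n = 63·67/526 = 8.0247; b·c/n = 321·75/526 = 45.7700
Stratum 2 (Men): n = 428; a·d/n = 12·247/428 = 6.9252; b·c/n = 108·61/428 = 15.3925
OR_MH = (8.0247 + 6.9252) / (45.7700 + 15.3925) = 14.9499 / 61.1625 = 0.24443

0.244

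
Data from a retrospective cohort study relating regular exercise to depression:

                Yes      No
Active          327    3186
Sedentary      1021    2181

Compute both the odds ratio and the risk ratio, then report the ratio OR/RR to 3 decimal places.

0.751

Cells: a = 327, b = 3186, c = 1021, d = 2181.
OR = (327·2181)/(3186·1021) = 713187/3252906 = 0.21925
Risk in exposed = 327/3513 = 0.09308; risk in unexposed = 1021/3202 = 0.31886; RR = 0.29192
OR/RR = 0.21925 / 0.29192 = 0.75105
The outcome is not rare, so the OR lies further from 1 than the RR.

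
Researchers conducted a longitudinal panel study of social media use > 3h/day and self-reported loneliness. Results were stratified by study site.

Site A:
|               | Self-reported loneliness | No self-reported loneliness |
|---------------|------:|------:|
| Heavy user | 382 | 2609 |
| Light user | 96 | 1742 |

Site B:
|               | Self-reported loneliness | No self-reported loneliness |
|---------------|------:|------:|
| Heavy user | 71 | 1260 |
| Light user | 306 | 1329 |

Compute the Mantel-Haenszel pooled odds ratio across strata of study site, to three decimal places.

OR_MH = Σ(aᵢdᵢ/nᵢ) / Σ(bᵢcᵢ/nᵢ), where nᵢ is the stratum total.
Stratum 1 (Site A): n = 4829; a·d/n = 382·1742/4829 = 137.8016; b·c/n = 2609·96/4829 = 51.8666
Stratum 2 (Site B): n = 2966; a·d/n = 71·1329/2966 = 31.8136; b·c/n = 1260·306/2966 = 129.9933
OR_MH = (137.8016 + 31.8136) / (51.8666 + 129.9933) = 169.6152 / 181.8599 = 0.93267

0.933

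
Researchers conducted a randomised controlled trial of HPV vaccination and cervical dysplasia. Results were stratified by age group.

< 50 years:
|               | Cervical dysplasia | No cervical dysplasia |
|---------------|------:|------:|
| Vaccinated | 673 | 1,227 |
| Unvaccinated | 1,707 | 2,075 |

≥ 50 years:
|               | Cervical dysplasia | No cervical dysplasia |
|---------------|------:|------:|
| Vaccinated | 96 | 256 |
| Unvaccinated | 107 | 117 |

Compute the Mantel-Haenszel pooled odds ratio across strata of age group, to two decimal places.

OR_MH = Σ(aᵢdᵢ/nᵢ) / Σ(bᵢcᵢ/nᵢ), where nᵢ is the stratum total.
Stratum 1 (< 50 years): n = 5682; a·d/n = 673·2075/5682 = 245.7717; b·c/n = 1227·1707/5682 = 368.6183
Stratum 2 (≥ 50 years): n = 576; a·d/n = 96·117/576 = 19.5000; b·c/n = 256·107/576 = 47.5556
OR_MH = (245.7717 + 19.5000) / (368.6183 + 47.5556) = 265.2717 / 416.1738 = 0.63741

0.64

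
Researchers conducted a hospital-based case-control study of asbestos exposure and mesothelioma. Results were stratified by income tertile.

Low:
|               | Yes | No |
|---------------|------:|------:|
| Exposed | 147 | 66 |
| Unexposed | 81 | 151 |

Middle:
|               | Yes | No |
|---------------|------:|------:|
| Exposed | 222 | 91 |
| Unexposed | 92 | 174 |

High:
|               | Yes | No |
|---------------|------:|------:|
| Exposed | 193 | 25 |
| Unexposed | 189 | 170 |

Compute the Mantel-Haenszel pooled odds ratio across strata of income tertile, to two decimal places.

5.00

OR_MH = Σ(aᵢdᵢ/nᵢ) / Σ(bᵢcᵢ/nᵢ), where nᵢ is the stratum total.
Stratum 1 (Low): n = 445; a·d/n = 147·151/445 = 49.8809; b·c/n = 66·81/445 = 12.0135
Stratum 2 (Middle): n = 579; a·d/n = 222·174/579 = 66.7150; b·c/n = 91·92/579 = 14.4594
Stratum 3 (High): n = 577; a·d/n = 193·170/577 = 56.8631; b·c/n = 25·189/577 = 8.1889
OR_MH = (49.8809 + 66.7150 + 56.8631) / (12.0135 + 14.4594 + 8.1889) = 173.4590 / 34.6618 = 5.00433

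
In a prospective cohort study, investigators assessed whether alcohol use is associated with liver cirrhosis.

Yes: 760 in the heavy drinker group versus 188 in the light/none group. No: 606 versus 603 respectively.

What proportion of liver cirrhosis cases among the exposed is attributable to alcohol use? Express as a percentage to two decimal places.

From the description: a = 760, b = 606, c = 188, d = 603.
Risk in exposed = 760/1366 = 0.55637; risk in unexposed = 188/791 = 0.23767.
RR = 0.55637/0.23767 = 2.34089
AR% = (RR − 1)/RR × 100 = (2.34089 − 1)/2.34089 × 100 = 57.2813%

57.28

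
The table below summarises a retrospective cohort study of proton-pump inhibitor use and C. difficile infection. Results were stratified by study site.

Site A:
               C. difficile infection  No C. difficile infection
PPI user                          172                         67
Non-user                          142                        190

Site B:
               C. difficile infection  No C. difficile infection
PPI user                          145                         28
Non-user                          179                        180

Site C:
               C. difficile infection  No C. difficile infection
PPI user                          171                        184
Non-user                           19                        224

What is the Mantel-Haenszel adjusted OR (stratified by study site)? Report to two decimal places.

5.34

OR_MH = Σ(aᵢdᵢ/nᵢ) / Σ(bᵢcᵢ/nᵢ), where nᵢ is the stratum total.
Stratum 1 (Site A): n = 571; a·d/n = 172·190/571 = 57.2329; b·c/n = 67·142/571 = 16.6620
Stratum 2 (Site B): n = 532; a·d/n = 145·180/532 = 49.0602; b·c/n = 28·179/532 = 9.4211
Stratum 3 (Site C): n = 598; a·d/n = 171·224/598 = 64.0535; b·c/n = 184·19/598 = 5.8462
OR_MH = (57.2329 + 49.0602 + 64.0535) / (16.6620 + 9.4211 + 5.8462) = 170.3466 / 31.9292 = 5.33513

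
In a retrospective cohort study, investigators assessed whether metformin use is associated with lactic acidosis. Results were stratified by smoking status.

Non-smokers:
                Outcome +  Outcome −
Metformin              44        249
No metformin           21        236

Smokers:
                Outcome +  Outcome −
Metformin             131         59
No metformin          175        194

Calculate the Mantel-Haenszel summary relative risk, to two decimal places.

RR_MH = Σ(aᵢ·n₀ᵢ/nᵢ) / Σ(cᵢ·n₁ᵢ/nᵢ), with n₁ᵢ = aᵢ+bᵢ (exposed), n₀ᵢ = cᵢ+dᵢ (unexposed), nᵢ = n₁ᵢ+n₀ᵢ.
Stratum 1 (Non-smokers): n₁ = 293, n₀ = 257, n = 550; a·n₀/n = 44·257/550 = 20.5600; c·n₁/n = 21·293/550 = 11.1873
Stratum 2 (Smokers): n₁ = 190, n₀ = 369, n = 559; a·n₀/n = 131·369/559 = 86.4741; c·n₁/n = 175·190/559 = 59.4812
RR_MH = (20.5600 + 86.4741) / (11.1873 + 59.4812) = 107.0341 / 70.6685 = 1.51459

1.51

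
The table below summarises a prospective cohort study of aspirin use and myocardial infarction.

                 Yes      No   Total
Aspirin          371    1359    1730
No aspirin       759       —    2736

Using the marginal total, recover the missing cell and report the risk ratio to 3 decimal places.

0.773

The missing cell is in the unexposed row: 2736 − 759 = 1977.
So a = 371, b = 1359, c = 759, d = 1977.
RR = [a/(a+b)] / [c/(c+d)] = (371/1730) / (759/2736) = 0.21445/0.27741 = 0.77304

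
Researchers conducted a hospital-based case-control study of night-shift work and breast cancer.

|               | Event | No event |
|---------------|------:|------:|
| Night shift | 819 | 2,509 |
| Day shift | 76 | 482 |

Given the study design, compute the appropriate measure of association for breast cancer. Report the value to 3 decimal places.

Cells: a = 819, b = 2509, c = 76, d = 482.
This is a hospital-based case-control study: participants were sampled on outcome status, so risks in the source population cannot be estimated directly — relative risk is not valid here. The odds ratio is the appropriate measure.
OR = (a·d)/(b·c) = (819 × 482) / (2509 × 76) = 394758 / 190684 = 2.07022

2.070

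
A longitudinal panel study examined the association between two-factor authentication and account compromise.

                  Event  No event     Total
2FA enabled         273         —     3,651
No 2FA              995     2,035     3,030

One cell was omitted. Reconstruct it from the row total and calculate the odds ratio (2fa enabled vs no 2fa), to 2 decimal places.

The missing cell is in the exposed row: 3651 − 273 = 3378.
So a = 273, b = 3378, c = 995, d = 2035.
OR = (a·d)/(b·c) = (273 × 2035) / (3378 × 995) = 555555 / 3361110 = 0.16529

0.17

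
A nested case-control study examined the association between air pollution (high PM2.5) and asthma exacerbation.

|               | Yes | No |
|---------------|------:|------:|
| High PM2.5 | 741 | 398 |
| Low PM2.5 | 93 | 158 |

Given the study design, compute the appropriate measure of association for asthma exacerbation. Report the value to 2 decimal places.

3.16

Cells: a = 741, b = 398, c = 93, d = 158.
This is a nested case-control study: participants were sampled on outcome status, so risks in the source population cannot be estimated directly — relative risk is not valid here. The odds ratio is the appropriate measure.
OR = (a·d)/(b·c) = (741 × 158) / (398 × 93) = 117078 / 37014 = 3.16307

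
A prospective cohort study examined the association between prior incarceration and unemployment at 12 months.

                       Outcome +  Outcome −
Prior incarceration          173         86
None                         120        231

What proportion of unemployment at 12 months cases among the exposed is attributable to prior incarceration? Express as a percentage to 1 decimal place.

Cells: a = 173, b = 86, c = 120, d = 231.
Risk in exposed = 173/259 = 0.66795; risk in unexposed = 120/351 = 0.34188.
RR = 0.66795/0.34188 = 1.95376
AR% = (RR − 1)/RR × 100 = (1.95376 − 1)/1.95376 × 100 = 48.8168%

48.8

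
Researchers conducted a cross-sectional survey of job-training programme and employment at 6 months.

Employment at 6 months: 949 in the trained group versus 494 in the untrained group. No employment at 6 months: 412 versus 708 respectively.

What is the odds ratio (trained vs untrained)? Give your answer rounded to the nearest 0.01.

3.30

From the description: a = 949, b = 412, c = 494, d = 708.
OR = (a·d)/(b·c) = (949 × 708) / (412 × 494) = 671892 / 203528 = 3.30123
The odds of employment at 6 months are about 3.30 times as high in the trained group.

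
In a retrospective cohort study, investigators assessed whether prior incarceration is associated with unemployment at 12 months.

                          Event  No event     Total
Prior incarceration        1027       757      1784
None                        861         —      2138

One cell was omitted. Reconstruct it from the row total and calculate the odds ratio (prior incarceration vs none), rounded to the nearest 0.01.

The missing cell is in the unexposed row: 2138 − 861 = 1277.
So a = 1027, b = 757, c = 861, d = 1277.
OR = (a·d)/(b·c) = (1027 × 1277) / (757 × 861) = 1311479 / 651777 = 2.01216

2.01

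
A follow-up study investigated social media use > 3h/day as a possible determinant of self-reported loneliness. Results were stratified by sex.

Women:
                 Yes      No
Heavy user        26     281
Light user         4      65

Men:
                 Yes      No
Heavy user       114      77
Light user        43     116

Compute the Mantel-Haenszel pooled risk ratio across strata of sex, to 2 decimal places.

2.12

RR_MH = Σ(aᵢ·n₀ᵢ/nᵢ) / Σ(cᵢ·n₁ᵢ/nᵢ), with n₁ᵢ = aᵢ+bᵢ (exposed), n₀ᵢ = cᵢ+dᵢ (unexposed), nᵢ = n₁ᵢ+n₀ᵢ.
Stratum 1 (Women): n₁ = 307, n₀ = 69, n = 376; a·n₀/n = 26·69/376 = 4.7713; c·n₁/n = 4·307/376 = 3.2660
Stratum 2 (Men): n₁ = 191, n₀ = 159, n = 350; a·n₀/n = 114·159/350 = 51.7886; c·n₁/n = 43·191/350 = 23.4657
RR_MH = (4.7713 + 51.7886) / (3.2660 + 23.4657) = 56.5598 / 26.7317 = 2.11584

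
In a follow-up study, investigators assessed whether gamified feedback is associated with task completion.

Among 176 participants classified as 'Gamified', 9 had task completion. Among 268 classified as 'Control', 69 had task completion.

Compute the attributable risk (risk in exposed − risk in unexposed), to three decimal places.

-0.206

From the description: a = 9, b = 167, c = 69, d = 199.
Risk in exposed = 9/176 = 0.051136; risk in unexposed = 69/268 = 0.257463.
Risk difference = 0.051136 − 0.257463 = -0.206326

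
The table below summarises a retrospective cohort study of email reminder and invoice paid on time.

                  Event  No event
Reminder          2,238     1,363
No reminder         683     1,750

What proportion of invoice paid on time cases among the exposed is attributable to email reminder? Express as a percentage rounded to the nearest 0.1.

54.8

Cells: a = 2238, b = 1363, c = 683, d = 1750.
Risk in exposed = 2238/3601 = 0.62149; risk in unexposed = 683/2433 = 0.28072.
RR = 0.62149/0.28072 = 2.21390
AR% = (RR − 1)/RR × 100 = (2.21390 − 1)/2.21390 × 100 = 54.8309%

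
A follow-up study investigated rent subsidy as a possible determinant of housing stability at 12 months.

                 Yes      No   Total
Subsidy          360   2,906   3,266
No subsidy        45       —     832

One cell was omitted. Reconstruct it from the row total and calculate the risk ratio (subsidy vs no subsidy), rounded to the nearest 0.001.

The missing cell is in the unexposed row: 832 − 45 = 787.
So a = 360, b = 2906, c = 45, d = 787.
RR = [a/(a+b)] / [c/(c+d)] = (360/3266) / (45/832) = 0.11023/0.05409 = 2.03797

2.038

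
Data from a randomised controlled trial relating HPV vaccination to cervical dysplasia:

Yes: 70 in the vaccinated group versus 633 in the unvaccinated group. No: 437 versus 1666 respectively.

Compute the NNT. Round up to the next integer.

8

Risk in treated group = 70/507 = 0.13807; risk in control = 633/2299 = 0.27534.
Absolute risk reduction = 0.27534 − 0.13807 = 0.13727
NNT = 1 / ARR = 1 / 0.13727 = 7.285 → round up → 8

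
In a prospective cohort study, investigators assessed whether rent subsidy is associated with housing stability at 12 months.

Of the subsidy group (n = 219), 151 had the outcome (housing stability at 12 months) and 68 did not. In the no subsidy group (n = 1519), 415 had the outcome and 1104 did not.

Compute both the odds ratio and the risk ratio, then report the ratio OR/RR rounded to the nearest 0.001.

2.341

From the description: a = 151, b = 68, c = 415, d = 1104.
OR = (151·1104)/(68·415) = 166704/28220 = 5.90730
Risk in exposed = 151/219 = 0.68950; risk in unexposed = 415/1519 = 0.27321; RR = 2.52373
OR/RR = 5.90730 / 2.52373 = 2.34070
The outcome is not rare, so the OR lies further from 1 than the RR.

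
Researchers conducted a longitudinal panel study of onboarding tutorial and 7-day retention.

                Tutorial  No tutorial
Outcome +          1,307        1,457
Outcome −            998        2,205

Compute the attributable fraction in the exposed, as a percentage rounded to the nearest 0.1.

29.8

Reading the table with exposure as columns: a = 1307 (Tutorial, case), b = 998 (Tutorial, non-case), c = 1457 (No tutorial, case), d = 2205.
Risk in exposed = 1307/2305 = 0.56703; risk in unexposed = 1457/3662 = 0.39787.
RR = 0.56703/0.39787 = 1.42516
AR% = (RR − 1)/RR × 100 = (1.42516 − 1)/1.42516 × 100 = 29.8324%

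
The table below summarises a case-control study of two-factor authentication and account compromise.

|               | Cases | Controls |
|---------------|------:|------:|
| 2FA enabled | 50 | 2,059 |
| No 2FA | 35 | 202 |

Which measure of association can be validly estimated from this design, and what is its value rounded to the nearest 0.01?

Cells: a = 50, b = 2059, c = 35, d = 202.
This is a case-control study: participants were sampled on outcome status, so risks in the source population cannot be estimated directly — relative risk is not valid here. The odds ratio is the appropriate measure.
OR = (a·d)/(b·c) = (50 × 202) / (2059 × 35) = 10100 / 72065 = 0.14015

0.14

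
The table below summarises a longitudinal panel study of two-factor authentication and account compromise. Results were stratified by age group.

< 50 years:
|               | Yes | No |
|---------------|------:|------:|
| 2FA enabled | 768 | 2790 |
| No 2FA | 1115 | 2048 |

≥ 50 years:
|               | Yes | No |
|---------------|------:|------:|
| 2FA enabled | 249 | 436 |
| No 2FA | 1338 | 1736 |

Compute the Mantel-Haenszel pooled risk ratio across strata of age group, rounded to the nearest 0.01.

RR_MH = Σ(aᵢ·n₀ᵢ/nᵢ) / Σ(cᵢ·n₁ᵢ/nᵢ), with n₁ᵢ = aᵢ+bᵢ (exposed), n₀ᵢ = cᵢ+dᵢ (unexposed), nᵢ = n₁ᵢ+n₀ᵢ.
Stratum 1 (< 50 years): n₁ = 3558, n₀ = 3163, n = 6721; a·n₀/n = 768·3163/6721 = 361.4319; c·n₁/n = 1115·3558/6721 = 590.2648
Stratum 2 (≥ 50 years): n₁ = 685, n₀ = 3074, n = 3759; a·n₀/n = 249·3074/3759 = 203.6249; c·n₁/n = 1338·685/3759 = 243.8228
RR_MH = (361.4319 + 203.6249) / (590.2648 + 243.8228) = 565.0568 / 834.0877 = 0.67745

0.68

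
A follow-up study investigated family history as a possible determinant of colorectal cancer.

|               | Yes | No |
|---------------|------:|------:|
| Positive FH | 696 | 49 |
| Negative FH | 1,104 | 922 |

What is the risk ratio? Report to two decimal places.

1.71

Cells: a = 696, b = 49, c = 1104, d = 922.
Risk in exposed = 696/745 = 0.93423; risk in unexposed = 1104/2026 = 0.54492.
RR = 0.93423 / 0.54492 = 1.71444
The risk among the exposed is 1.71 times that among the unexposed.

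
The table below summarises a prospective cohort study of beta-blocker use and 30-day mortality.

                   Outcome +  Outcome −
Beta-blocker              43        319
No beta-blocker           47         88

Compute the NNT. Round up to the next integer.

5

Risk in treated group = 43/362 = 0.11878; risk in control = 47/135 = 0.34815.
Absolute risk reduction = 0.34815 − 0.11878 = 0.22936
NNT = 1 / ARR = 1 / 0.22936 = 4.360 → round up → 5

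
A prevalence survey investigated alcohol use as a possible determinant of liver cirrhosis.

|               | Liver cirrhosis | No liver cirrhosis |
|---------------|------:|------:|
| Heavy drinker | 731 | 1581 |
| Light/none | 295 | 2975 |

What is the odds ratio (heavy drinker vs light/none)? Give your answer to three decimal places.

4.663

Cells: a = 731, b = 1581, c = 295, d = 2975.
OR = (a·d)/(b·c) = (731 × 2975) / (1581 × 295) = 2174725 / 466395 = 4.66284
The odds of liver cirrhosis are about 4.66 times as high in the heavy drinker group.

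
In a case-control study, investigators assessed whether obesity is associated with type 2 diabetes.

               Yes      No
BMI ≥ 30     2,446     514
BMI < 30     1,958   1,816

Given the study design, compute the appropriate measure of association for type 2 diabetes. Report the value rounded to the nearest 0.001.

4.414

Cells: a = 2446, b = 514, c = 1958, d = 1816.
This is a case-control study: participants were sampled on outcome status, so risks in the source population cannot be estimated directly — relative risk is not valid here. The odds ratio is the appropriate measure.
OR = (a·d)/(b·c) = (2446 × 1816) / (514 × 1958) = 4441936 / 1006412 = 4.41364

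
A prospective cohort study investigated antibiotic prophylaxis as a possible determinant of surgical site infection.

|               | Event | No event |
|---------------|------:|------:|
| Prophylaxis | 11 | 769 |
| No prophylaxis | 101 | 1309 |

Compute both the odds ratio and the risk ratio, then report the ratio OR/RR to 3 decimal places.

Cells: a = 11, b = 769, c = 101, d = 1309.
OR = (11·1309)/(769·101) = 14399/77669 = 0.18539
Risk in exposed = 11/780 = 0.01410; risk in unexposed = 101/1410 = 0.07163; RR = 0.19688
OR/RR = 0.18539 / 0.19688 = 0.94165
The outcome is rare in both groups, so OR ≈ RR (ratio near 1).

0.942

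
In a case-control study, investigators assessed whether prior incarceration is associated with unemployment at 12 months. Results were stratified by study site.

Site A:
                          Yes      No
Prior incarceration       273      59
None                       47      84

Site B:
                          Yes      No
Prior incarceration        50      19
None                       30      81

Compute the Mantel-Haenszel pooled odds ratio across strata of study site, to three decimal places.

7.867

OR_MH = Σ(aᵢdᵢ/nᵢ) / Σ(bᵢcᵢ/nᵢ), where nᵢ is the stratum total.
Stratum 1 (Site A): n = 463; a·d/n = 273·84/463 = 49.5292; b·c/n = 59·47/463 = 5.9892
Stratum 2 (Site B): n = 180; a·d/n = 50·81/180 = 22.5000; b·c/n = 19·30/180 = 3.1667
OR_MH = (49.5292 + 22.5000) / (5.9892 + 3.1667) = 72.0292 / 9.1559 = 7.86699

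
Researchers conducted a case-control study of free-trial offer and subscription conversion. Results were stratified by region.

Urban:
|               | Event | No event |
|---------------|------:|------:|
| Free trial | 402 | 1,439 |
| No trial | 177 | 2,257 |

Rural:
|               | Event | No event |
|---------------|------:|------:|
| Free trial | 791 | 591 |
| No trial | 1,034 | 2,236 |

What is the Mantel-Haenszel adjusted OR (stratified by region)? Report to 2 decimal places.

OR_MH = Σ(aᵢdᵢ/nᵢ) / Σ(bᵢcᵢ/nᵢ), where nᵢ is the stratum total.
Stratum 1 (Urban): n = 4275; a·d/n = 402·2257/4275 = 212.2372; b·c/n = 1439·177/4275 = 59.5796
Stratum 2 (Rural): n = 4652; a·d/n = 791·2236/4652 = 380.1969; b·c/n = 591·1034/4652 = 131.3616
OR_MH = (212.2372 + 380.1969) / (59.5796 + 131.3616) = 592.4341 / 190.9412 = 3.10270

3.10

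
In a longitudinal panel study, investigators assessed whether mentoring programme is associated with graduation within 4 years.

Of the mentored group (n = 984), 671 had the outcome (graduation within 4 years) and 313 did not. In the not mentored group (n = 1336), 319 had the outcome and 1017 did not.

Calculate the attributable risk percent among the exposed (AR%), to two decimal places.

64.98

From the description: a = 671, b = 313, c = 319, d = 1017.
Risk in exposed = 671/984 = 0.68191; risk in unexposed = 319/1336 = 0.23877.
RR = 0.68191/0.23877 = 2.85590
AR% = (RR − 1)/RR × 100 = (2.85590 − 1)/2.85590 × 100 = 64.9848%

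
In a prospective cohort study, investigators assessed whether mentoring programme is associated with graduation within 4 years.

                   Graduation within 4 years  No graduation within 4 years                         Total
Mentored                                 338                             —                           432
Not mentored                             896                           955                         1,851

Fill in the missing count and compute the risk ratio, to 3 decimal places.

The missing cell is in the exposed row: 432 − 338 = 94.
So a = 338, b = 94, c = 896, d = 955.
RR = [a/(a+b)] / [c/(c+d)] = (338/432) / (896/1851) = 0.78241/0.48406 = 1.61633

1.616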